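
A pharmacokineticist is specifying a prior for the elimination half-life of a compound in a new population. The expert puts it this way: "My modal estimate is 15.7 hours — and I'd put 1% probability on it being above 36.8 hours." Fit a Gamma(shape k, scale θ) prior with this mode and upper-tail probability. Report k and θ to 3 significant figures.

k ≈ 7.56, θ ≈ 2.39

Gamma(k,θ) with k>1 has mode (k−1)θ, so θ = 15.7/(k−1).
Need P(X < 36.8) = 0.99 with θ tied to k this way. Start at k = 2, θ = 15.7: P(X<36.8) ≈ 0.679.
Too low — raise k to concentrate. Iterating converges to k ≈ 7.56.
Then θ = 15.7/(7.56−1) ≈ 2.39.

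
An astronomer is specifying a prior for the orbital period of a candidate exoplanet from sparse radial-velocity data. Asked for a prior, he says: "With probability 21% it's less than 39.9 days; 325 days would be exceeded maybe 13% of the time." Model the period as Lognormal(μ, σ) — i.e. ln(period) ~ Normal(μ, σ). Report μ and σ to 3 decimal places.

μ ≈ 4.561, σ ≈ 1.085

If T ~ Lognormal(μ,σ) then ln T ~ Normal(μ,σ), so the p-quantile of ln T is μ + z_p·σ.
ln(39.9) = 3.686 and ln(325) = 5.784; z_{0.21} = -0.8064, z_{0.87} = 1.126.
σ = (5.784 − 3.686)/(1.126 − (-0.8064)) = 1.085.
μ = 3.686 − (-0.8064)·1.085 = 4.561.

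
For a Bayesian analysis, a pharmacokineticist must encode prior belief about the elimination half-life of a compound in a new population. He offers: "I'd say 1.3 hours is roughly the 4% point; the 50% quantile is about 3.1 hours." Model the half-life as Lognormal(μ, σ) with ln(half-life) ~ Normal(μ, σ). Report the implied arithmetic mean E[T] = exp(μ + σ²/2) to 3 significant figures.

E[T] ≈ 3.51 hours

If T ~ Lognormal(μ,σ) then ln T ~ Normal(μ,σ), so the p-quantile of ln T is μ + z_p·σ.
ln(1.3) = 0.2624 and ln(3.1) = 1.131; z_{0.04} = -1.751, z_{0.5} = 0.
σ = (1.131 − 0.2624)/(0 − (-1.751)) = 0.496.
μ = 0.2624 − (-1.751)·0.496 = 1.131.
E[T] = exp(μ + σ²/2) = exp(1.131 + 0.1232) = 3.51 hours.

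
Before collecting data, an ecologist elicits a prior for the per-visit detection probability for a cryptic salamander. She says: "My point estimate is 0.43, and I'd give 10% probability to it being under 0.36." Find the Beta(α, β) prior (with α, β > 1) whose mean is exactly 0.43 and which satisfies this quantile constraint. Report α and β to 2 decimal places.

α ≈ 34.80, β ≈ 46.13

With mean 0.43 fixed, write α = 0.43s, β = 0.57s where s = α+β.
Need P(θ < 0.36) = 0.1 under Beta(0.43s, 0.57s). Normal approximation: (q−m)/√(m(1−m)/s) ≈ z_{0.1} = -1.28, so s ≈ 0.43·0.57·(-1.28)²/(0.36−0.43)² = 82.2.
At s = 82.2: P(θ<0.36) ≈ 0.098. Adjusting to match 0.1 gives s ≈ 80.92.
So α = 0.43·80.92 ≈ 34.80, β = 0.57·80.92 ≈ 46.13.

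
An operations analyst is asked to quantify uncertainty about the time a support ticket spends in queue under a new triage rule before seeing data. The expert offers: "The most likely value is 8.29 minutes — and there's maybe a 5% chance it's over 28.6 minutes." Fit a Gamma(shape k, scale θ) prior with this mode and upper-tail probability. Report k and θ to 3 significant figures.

k ≈ 2.69, θ ≈ 4.91

Gamma(k,θ) with k>1 has mode (k−1)θ, so θ = 8.29/(k−1).
Need P(X < 28.6) = 0.95 with θ tied to k this way. Start at k = 2, θ = 8.29: P(X<28.6) ≈ 0.859.
Too low — raise k to concentrate. Iterating converges to k ≈ 2.69.
Then θ = 8.29/(2.69−1) ≈ 4.91.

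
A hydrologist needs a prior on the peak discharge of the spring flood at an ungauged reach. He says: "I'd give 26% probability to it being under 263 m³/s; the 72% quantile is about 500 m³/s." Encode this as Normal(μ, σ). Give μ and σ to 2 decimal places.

For Normal(μ,σ), the p-quantile is μ + z_p·σ. Here z_{0.26} = -0.6433, z_{0.72} = 0.5828.
So 263 = μ − 0.6433σ and 500 = μ + 0.5828σ.
Subtracting: σ = (500 − 263)/(0.5828 − (-0.6433)) = 193.28.
Then μ = 263 − (-0.6433)·193.28 = 387.35.

μ = 387.35, σ = 193.28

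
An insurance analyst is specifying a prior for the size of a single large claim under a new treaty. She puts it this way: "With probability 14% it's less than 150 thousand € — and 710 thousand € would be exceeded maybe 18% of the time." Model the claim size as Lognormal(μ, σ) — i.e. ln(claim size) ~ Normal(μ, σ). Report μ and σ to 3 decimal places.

If T ~ Lognormal(μ,σ) then ln T ~ Normal(μ,σ), so the p-quantile of ln T is μ + z_p·σ.
ln(150) = 5.011 and ln(710) = 6.565; z_{0.14} = -1.08, z_{0.82} = 0.9154.
σ = (6.565 − 5.011)/(0.9154 − (-1.08)) = 0.779.
μ = 5.011 − (-1.08)·0.779 = 5.852.

μ ≈ 5.852, σ ≈ 0.779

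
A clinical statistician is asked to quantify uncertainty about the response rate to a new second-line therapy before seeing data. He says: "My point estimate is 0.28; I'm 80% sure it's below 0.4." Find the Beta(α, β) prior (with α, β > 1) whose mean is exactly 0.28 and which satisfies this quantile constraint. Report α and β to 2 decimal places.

With mean 0.28 fixed, write α = 0.28s, β = 0.72s where s = α+β.
Need P(θ < 0.4) = 0.8 under Beta(0.28s, 0.72s). Normal approximation: (q−m)/√(m(1−m)/s) ≈ z_{0.8} = 0.842, so s ≈ 0.28·0.72·(0.842)²/(0.4−0.28)² = 9.9.
At s = 9.9: P(θ<0.4) ≈ 0.809. Adjusting to match 0.8 gives s ≈ 9.05.
So α = 0.28·9.05 ≈ 2.54, β = 0.72·9.05 ≈ 6.52.

α ≈ 2.54, β ≈ 6.52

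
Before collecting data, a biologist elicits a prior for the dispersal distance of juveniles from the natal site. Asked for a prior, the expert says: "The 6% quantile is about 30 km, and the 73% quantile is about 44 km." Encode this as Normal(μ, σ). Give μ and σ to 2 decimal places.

μ = 40.04, σ = 6.46

For Normal(μ,σ), the p-quantile is μ + z_p·σ. Here z_{0.06} = -1.555, z_{0.73} = 0.6128.
So 30 = μ − 1.555σ and 44 = μ + 0.6128σ.
Subtracting: σ = (44 − 30)/(0.6128 − (-1.555)) = 6.46.
Then μ = 30 − (-1.555)·6.46 = 40.04.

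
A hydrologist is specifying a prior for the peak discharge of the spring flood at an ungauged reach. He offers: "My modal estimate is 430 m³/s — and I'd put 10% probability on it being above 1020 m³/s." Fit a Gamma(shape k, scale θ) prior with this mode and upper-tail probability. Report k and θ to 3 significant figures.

Gamma(k,θ) with k>1 has mode (k−1)θ, so θ = 430/(k−1).
Need P(X < 1020) = 0.9 with θ tied to k this way. Start at k = 2, θ = 430: P(X<1020) ≈ 0.685.
Too low — raise k to concentrate. Iterating converges to k ≈ 3.58.
Then θ = 430/(3.58−1) ≈ 167.

k ≈ 3.58, θ ≈ 167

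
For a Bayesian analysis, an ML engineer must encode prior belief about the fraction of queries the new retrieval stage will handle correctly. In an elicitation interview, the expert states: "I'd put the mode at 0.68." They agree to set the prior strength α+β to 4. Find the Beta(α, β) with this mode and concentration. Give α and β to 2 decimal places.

For α,β > 1 the Beta mode is (α−1)/(α+β−2). With α+β = 4, the mode is (α−1)/2.
Set (α−1)/2 = 0.68 → α = 1 + 0.68·2 = 2.36.
β = 4 − α = 1.64.

α = 2.36, β = 1.64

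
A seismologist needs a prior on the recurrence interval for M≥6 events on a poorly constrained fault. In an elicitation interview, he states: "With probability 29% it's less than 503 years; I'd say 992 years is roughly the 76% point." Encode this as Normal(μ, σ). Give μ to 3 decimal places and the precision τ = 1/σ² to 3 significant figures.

For Normal(μ,σ), the p-quantile is μ + z_p·σ. Here z_{0.29} = -0.5534, z_{0.76} = 0.7063.
So 503 = μ − 0.5534σ and 992 = μ + 0.7063σ.
Subtracting: σ = (992 − 503)/(0.7063 − (-0.5534)) = 388.192.
Then μ = 503 − (-0.5534)·388.192 = 717.819.
Precision τ = 1/σ² = 1/388.2² = 6.64e-06.

μ = 717.819, τ = 6.64e-06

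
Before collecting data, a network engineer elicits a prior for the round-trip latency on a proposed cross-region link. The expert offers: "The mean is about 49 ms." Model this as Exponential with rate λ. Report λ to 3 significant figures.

λ ≈ 0.0204

Exponential mean = 1/λ, so λ = 1/49.0 = 0.0204.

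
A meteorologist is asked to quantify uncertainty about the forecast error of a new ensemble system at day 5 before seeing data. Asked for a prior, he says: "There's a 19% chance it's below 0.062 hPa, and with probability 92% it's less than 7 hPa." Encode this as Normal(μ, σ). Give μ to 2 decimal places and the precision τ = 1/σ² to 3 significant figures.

The p-quantile of Normal(μ,σ) is μ + z_p·σ, with z_{0.19} = -0.8779 and z_{0.92} = 1.405.
Eliminate σ: μ = (z₂·x₁ − z₁·x₂)/(z₂ − z₁) = (1.405·0.062 − (-0.8779)·7)/2.283 = 2.73.
Then σ = (x₂ − x₁)/(z₂ − z₁) = (7 − 0.062)/2.283 = 3.04.
Precision τ = 1/σ² = 1/3.039² = 0.108.

μ = 2.73, τ = 0.108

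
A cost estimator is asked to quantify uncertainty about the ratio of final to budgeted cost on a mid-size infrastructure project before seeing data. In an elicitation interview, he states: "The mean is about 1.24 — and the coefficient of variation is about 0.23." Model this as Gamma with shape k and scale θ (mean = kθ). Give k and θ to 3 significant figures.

For Gamma(k, scale θ): mean = kθ, variance = kθ², so CV = 1/√k.
CV = 0.23, hence k = 1/CV² = 18.9.
Then θ = mean/k = 1.24/18.9 = 0.0656.

k ≈ 18.9, θ ≈ 0.0656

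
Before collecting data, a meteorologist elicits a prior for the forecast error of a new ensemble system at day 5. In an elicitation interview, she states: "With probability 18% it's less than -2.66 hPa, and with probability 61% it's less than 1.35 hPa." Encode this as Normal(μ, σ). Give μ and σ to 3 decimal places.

The p-quantile of Normal(μ,σ) is μ + z_p·σ, with z_{0.18} = -0.9154 and z_{0.61} = 0.2793.
Eliminate σ: μ = (z₂·x₁ − z₁·x₂)/(z₂ − z₁) = (0.2793·-2.66 − (-0.9154)·1.35)/1.195 = 0.412.
Then σ = (x₂ − x₁)/(z₂ − z₁) = (1.35 − -2.66)/1.195 = 3.357.

μ = 0.412, σ = 3.357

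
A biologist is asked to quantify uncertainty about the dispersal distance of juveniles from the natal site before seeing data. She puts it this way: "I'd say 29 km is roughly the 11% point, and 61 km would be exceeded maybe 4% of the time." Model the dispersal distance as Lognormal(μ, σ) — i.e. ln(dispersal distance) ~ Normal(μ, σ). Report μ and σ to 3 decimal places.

μ ≈ 3.674, σ ≈ 0.250

If T ~ Lognormal(μ,σ) then ln T ~ Normal(μ,σ), so the p-quantile of ln T is μ + z_p·σ.
ln(29) = 3.367 and ln(61) = 4.111; z_{0.11} = -1.227, z_{0.96} = 1.751.
σ = (4.111 − 3.367)/(1.751 − (-1.227)) = 0.250.
μ = 3.367 − (-1.227)·0.250 = 3.674.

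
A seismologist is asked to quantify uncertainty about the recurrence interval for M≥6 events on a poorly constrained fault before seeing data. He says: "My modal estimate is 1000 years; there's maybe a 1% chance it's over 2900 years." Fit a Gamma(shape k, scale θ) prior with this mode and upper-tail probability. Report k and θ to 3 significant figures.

Gamma(k,θ) with k>1 has mode (k−1)θ, so θ = 1000/(k−1).
Need P(X < 2900) = 0.99 with θ tied to k this way. Start at k = 2, θ = 1000: P(X<2900) ≈ 0.785.
Too low — raise k to concentrate. Iterating converges to k ≈ 5.
Then θ = 1000/(5−1) ≈ 250.

k ≈ 5, θ ≈ 250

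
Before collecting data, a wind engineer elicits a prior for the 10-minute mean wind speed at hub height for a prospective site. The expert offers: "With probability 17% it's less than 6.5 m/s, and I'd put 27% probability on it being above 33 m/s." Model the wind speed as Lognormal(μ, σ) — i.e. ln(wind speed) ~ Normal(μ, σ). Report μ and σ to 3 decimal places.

μ ≈ 2.861, σ ≈ 1.037

If T ~ Lognormal(μ,σ) then ln T ~ Normal(μ,σ), so the p-quantile of ln T is μ + z_p·σ.
ln(6.5) = 1.872 and ln(33) = 3.497; z_{0.17} = -0.9542, z_{0.73} = 0.6128.
σ = (3.497 − 1.872)/(0.6128 − (-0.9542)) = 1.037.
μ = 1.872 − (-0.9542)·1.037 = 2.861.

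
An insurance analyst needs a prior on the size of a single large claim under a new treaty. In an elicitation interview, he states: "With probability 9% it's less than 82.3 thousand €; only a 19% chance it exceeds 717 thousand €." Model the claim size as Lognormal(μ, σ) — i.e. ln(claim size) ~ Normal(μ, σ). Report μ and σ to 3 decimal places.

If T ~ Lognormal(μ,σ) then ln T ~ Normal(μ,σ), so the p-quantile of ln T is μ + z_p·σ.
ln(82.3) = 4.41 and ln(717) = 6.575; z_{0.09} = -1.341, z_{0.81} = 0.8779.
σ = (6.575 − 4.41)/(0.8779 − (-1.341)) = 0.976.
μ = 4.41 − (-1.341)·0.976 = 5.719.

μ ≈ 5.719, σ ≈ 0.976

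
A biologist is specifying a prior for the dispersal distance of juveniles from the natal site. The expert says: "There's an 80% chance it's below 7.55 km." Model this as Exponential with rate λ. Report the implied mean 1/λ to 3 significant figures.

P(T < 7.55) = 1 − e^(−λ·7.55) = 0.8, so λ = −ln(1−0.8)/7.55 = −ln(0.2)/7.55 = 0.213.
Mean = 1/λ = 4.69 km.

mean ≈ 4.69 km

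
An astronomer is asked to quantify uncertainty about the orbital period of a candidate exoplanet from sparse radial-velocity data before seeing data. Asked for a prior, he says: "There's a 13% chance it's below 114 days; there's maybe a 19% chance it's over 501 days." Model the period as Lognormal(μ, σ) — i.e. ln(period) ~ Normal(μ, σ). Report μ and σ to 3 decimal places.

μ ≈ 5.568, σ ≈ 0.739

If T ~ Lognormal(μ,σ) then ln T ~ Normal(μ,σ), so the p-quantile of ln T is μ + z_p·σ.
ln(114) = 4.736 and ln(501) = 6.217; z_{0.13} = -1.126, z_{0.81} = 0.8779.
σ = (6.217 − 4.736)/(0.8779 − (-1.126)) = 0.739.
μ = 4.736 − (-1.126)·0.739 = 5.568.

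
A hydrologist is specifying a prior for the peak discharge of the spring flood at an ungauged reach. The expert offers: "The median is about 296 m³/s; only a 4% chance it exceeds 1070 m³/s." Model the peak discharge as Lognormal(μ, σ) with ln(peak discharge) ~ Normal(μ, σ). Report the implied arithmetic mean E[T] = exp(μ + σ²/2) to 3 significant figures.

E[T] ≈ 388 m³/s

If T ~ Lognormal(μ,σ) then ln T ~ Normal(μ,σ), so the p-quantile of ln T is μ + z_p·σ.
ln(296) = 5.69 and ln(1070) = 6.975; z_{0.5} = 0, z_{0.96} = 1.751.
σ = (6.975 − 5.69)/(1.751 − (0)) = 0.734.
μ = 5.69 − (0)·0.734 = 5.690.
E[T] = exp(μ + σ²/2) = exp(5.690 + 0.2694) = 388 m³/s.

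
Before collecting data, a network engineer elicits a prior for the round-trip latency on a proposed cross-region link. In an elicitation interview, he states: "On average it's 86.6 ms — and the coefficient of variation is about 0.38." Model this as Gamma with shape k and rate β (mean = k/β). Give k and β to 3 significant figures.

For Gamma(k, rate β): mean = k/β, variance = k/β², so CV = 1/√k.
CV = 0.38, hence k = 1/CV² = 6.93.
Then β = k/mean = 6.93/86.6 = 0.08.

k ≈ 6.93, β ≈ 0.08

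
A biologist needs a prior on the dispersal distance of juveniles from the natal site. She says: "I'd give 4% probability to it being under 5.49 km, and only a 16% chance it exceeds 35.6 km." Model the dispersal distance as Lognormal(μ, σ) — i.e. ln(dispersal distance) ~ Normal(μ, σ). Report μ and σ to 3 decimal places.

If T ~ Lognormal(μ,σ) then ln T ~ Normal(μ,σ), so the p-quantile of ln T is μ + z_p·σ.
ln(5.49) = 1.703 and ln(35.6) = 3.572; z_{0.04} = -1.751, z_{0.84} = 0.9945.
σ = (3.572 − 1.703)/(0.9945 − (-1.751)) = 0.681.
μ = 1.703 − (-1.751)·0.681 = 2.895.

μ ≈ 2.895, σ ≈ 0.681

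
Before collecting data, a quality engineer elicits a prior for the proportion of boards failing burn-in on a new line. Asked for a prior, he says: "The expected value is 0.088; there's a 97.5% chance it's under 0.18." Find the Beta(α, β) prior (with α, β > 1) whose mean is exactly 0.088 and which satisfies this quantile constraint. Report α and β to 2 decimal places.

α ≈ 4.38, β ≈ 45.38

With mean 0.088 fixed, write α = 0.088s, β = 0.912s where s = α+β.
Need P(θ < 0.18) = 0.975 under Beta(0.088s, 0.912s). Normal approximation: (q−m)/√(m(1−m)/s) ≈ z_{0.975} = 1.96, so s ≈ 0.088·0.912·(1.96)²/(0.18−0.088)² = 36.4.
At s = 36.4: P(θ<0.18) ≈ 0.957. Adjusting to match 0.975 gives s ≈ 49.76.
So α = 0.088·49.76 ≈ 4.38, β = 0.912·49.76 ≈ 45.38.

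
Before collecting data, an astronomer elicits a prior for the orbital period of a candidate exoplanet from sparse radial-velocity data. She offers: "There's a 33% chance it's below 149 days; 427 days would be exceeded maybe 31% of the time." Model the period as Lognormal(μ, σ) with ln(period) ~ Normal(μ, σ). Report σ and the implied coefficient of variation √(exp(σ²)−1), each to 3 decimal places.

If T ~ Lognormal(μ,σ) then ln T ~ Normal(μ,σ), so the p-quantile of ln T is μ + z_p·σ.
ln(149) = 5.004 and ln(427) = 6.057; z_{0.33} = -0.4399, z_{0.69} = 0.4959.
σ = (6.057 − 5.004)/(0.4959 − (-0.4399)) = 1.125.
μ = 5.004 − (-0.4399)·1.125 = 5.499.
CV = √(exp(σ²)−1) = √(exp(1.2659)−1) = 1.596.

σ ≈ 1.125, CV ≈ 1.596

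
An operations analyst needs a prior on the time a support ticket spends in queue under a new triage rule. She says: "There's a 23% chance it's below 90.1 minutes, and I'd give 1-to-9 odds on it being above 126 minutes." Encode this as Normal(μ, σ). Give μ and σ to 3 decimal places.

The p-quantile of Normal(μ,σ) is μ + z_p·σ, with z_{0.23} = -0.7388 and z_{0.9} = 1.282.
Eliminate σ: μ = (z₂·x₁ − z₁·x₂)/(z₂ − z₁) = (1.282·90.1 − (-0.7388)·126)/2.02 = 103.228.
Then σ = (x₂ − x₁)/(z₂ − z₁) = (126 − 90.1)/2.02 = 17.769.

μ = 103.228, σ = 17.769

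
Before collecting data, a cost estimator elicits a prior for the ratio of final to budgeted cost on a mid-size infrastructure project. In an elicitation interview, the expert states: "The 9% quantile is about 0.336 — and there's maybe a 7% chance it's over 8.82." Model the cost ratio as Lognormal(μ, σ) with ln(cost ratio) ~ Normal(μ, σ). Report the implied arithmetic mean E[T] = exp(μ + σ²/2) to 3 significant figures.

E[T] ≈ 3.12

If T ~ Lognormal(μ,σ) then ln T ~ Normal(μ,σ), so the p-quantile of ln T is μ + z_p·σ.
ln(0.336) = -1.091 and ln(8.82) = 2.177; z_{0.09} = -1.341, z_{0.93} = 1.476.
σ = (2.177 − -1.091)/(1.476 − (-1.341)) = 1.160.
μ = -1.091 − (-1.341)·1.160 = 0.465.
E[T] = exp(μ + σ²/2) = exp(0.465 + 0.6730) = 3.12.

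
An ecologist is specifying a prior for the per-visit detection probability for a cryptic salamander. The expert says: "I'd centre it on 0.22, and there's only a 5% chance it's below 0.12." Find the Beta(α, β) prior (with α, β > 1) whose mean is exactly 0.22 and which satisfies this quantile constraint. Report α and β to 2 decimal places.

α ≈ 8.40, β ≈ 29.77

With mean 0.22 fixed, write α = 0.22s, β = 0.78s where s = α+β.
Need P(θ < 0.12) = 0.05 under Beta(0.22s, 0.78s). Normal approximation: (q−m)/√(m(1−m)/s) ≈ z_{0.05} = -1.64, so s ≈ 0.22·0.78·(-1.64)²/(0.12−0.22)² = 46.4.
At s = 46.4: P(θ<0.12) ≈ 0.034. Adjusting to match 0.05 gives s ≈ 38.17.
So α = 0.22·38.17 ≈ 8.40, β = 0.78·38.17 ≈ 29.77.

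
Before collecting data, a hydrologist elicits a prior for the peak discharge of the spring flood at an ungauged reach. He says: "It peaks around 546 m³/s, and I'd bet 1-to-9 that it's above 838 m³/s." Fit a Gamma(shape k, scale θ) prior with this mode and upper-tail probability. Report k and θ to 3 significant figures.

k ≈ 11.2, θ ≈ 53.7

Gamma(k,θ) with k>1 has mode (k−1)θ, so θ = 546/(k−1).
Need P(X < 838) = 0.9 with θ tied to k this way. Start at k = 2, θ = 546: P(X<838) ≈ 0.454.
Too low — raise k to concentrate. Iterating converges to k ≈ 11.2.
Then θ = 546/(11.2−1) ≈ 53.7.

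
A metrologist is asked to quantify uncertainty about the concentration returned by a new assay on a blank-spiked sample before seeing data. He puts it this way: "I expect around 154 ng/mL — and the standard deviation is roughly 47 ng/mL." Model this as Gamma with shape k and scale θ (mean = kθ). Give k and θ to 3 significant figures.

k ≈ 10.7, θ ≈ 14.3

For Gamma(k, scale θ): mean = kθ, variance = kθ², so CV = 1/√k.
CV = SD/mean = 47/154 = 0.3052, hence k = 1/CV² = 10.7.
Then θ = mean/k = 154/10.7 = 14.3.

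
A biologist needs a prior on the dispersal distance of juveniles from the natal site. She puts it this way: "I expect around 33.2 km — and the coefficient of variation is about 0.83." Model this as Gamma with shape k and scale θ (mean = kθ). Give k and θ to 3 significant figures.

For Gamma(k, scale θ): mean = kθ, variance = kθ², so CV = 1/√k.
CV = 0.83, hence k = 1/CV² = 1.45.
Then θ = mean/k = 33.2/1.45 = 22.9.

k ≈ 1.45, θ ≈ 22.9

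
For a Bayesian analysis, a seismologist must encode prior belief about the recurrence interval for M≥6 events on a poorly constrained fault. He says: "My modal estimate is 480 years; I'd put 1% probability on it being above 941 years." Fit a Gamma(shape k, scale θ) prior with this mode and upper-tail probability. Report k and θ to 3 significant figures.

k ≈ 11.9, θ ≈ 44.1

Gamma(k,θ) with k>1 has mode (k−1)θ, so θ = 480/(k−1).
Need P(X < 941) = 0.99 with θ tied to k this way. Start at k = 2, θ = 480: P(X<941) ≈ 0.583.
Too low — raise k to concentrate. Iterating converges to k ≈ 11.9.
Then θ = 480/(11.9−1) ≈ 44.1.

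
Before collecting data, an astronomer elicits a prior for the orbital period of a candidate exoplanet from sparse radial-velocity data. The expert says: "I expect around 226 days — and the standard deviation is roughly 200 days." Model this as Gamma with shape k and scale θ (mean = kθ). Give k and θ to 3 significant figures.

For Gamma(k, scale θ): mean = kθ, variance = kθ², so CV = 1/√k.
CV = SD/mean = 200/226 = 0.885, hence k = 1/CV² = 1.28.
Then θ = mean/k = 226/1.28 = 177.

k ≈ 1.28, θ ≈ 177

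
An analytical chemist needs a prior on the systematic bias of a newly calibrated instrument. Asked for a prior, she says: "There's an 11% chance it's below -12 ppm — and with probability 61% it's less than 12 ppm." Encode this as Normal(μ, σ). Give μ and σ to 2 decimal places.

μ = 7.55, σ = 15.94

For Normal(μ,σ), the p-quantile is μ + z_p·σ. Here z_{0.11} = -1.227, z_{0.61} = 0.2793.
So -12 = μ − 1.227σ and 12 = μ + 0.2793σ.
Subtracting: σ = (12 − -12)/(0.2793 − (-1.227)) = 15.94.
Then μ = -12 − (-1.227)·15.94 = 7.55.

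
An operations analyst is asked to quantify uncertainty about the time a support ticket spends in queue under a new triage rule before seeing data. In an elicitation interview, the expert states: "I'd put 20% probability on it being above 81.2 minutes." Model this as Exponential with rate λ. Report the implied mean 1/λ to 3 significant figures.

mean ≈ 50.5 minutes

P(T > 81.2) = e^(−λ·81.2) = 0.2, so λ = −ln(0.2)/81.2 = 0.0198.
Mean = 1/λ = 50.5 minutes.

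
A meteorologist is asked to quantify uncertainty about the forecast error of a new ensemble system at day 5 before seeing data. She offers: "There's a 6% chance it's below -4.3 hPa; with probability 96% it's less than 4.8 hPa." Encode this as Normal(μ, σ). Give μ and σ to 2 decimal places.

μ = -0.02, σ = 2.75

The p-quantile of Normal(μ,σ) is μ + z_p·σ, with z_{0.06} = -1.555 and z_{0.96} = 1.751.
Eliminate σ: μ = (z₂·x₁ − z₁·x₂)/(z₂ − z₁) = (1.751·-4.3 − (-1.555)·4.8)/3.305 = -0.02.
Then σ = (x₂ − x₁)/(z₂ − z₁) = (4.8 − -4.3)/3.305 = 2.75.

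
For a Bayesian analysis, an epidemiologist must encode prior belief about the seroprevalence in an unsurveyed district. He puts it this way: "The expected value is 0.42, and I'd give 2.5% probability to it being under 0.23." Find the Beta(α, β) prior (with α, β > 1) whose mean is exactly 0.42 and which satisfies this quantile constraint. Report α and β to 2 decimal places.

With mean 0.42 fixed, write α = 0.42s, β = 0.58s where s = α+β.
Need P(θ < 0.23) = 0.025 under Beta(0.42s, 0.58s). Normal approximation: (q−m)/√(m(1−m)/s) ≈ z_{0.025} = -1.96, so s ≈ 0.42·0.58·(-1.96)²/(0.23−0.42)² = 25.9.
At s = 25.9: P(θ<0.23) ≈ 0.018. Adjusting to match 0.025 gives s ≈ 22.68.
So α = 0.42·22.68 ≈ 9.53, β = 0.58·22.68 ≈ 13.16.

α ≈ 9.53, β ≈ 13.16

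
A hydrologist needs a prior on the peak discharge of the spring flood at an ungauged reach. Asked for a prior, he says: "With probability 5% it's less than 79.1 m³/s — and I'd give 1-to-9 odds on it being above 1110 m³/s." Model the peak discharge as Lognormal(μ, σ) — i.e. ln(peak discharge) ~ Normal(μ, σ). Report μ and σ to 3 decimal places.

μ ≈ 5.855, σ ≈ 0.903

If T ~ Lognormal(μ,σ) then ln T ~ Normal(μ,σ), so the p-quantile of ln T is μ + z_p·σ.
ln(79.1) = 4.371 and ln(1110) = 7.012; z_{0.05} = -1.645, z_{0.9} = 1.282.
σ = (7.012 − 4.371)/(1.282 − (-1.645)) = 0.903.
μ = 4.371 − (-1.645)·0.903 = 5.855.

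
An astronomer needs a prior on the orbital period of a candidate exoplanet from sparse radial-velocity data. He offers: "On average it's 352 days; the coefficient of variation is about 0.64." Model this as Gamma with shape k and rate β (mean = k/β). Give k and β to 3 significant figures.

For Gamma(k, rate β): mean = k/β, variance = k/β², so CV = 1/√k.
CV = 0.64, hence k = 1/CV² = 2.44.
Then β = k/mean = 2.44/352 = 0.00694.

k ≈ 2.44, β ≈ 0.00694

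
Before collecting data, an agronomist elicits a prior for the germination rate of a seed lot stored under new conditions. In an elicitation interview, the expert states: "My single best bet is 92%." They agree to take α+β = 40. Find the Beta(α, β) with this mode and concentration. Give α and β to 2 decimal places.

For α,β > 1 the Beta mode is (α−1)/(α+β−2). With α+β = 40, the mode is (α−1)/38.
Set (α−1)/38 = 0.92 → α = 1 + 0.92·38 = 35.96.
β = 40 − α = 4.04.

α = 35.96, β = 4.04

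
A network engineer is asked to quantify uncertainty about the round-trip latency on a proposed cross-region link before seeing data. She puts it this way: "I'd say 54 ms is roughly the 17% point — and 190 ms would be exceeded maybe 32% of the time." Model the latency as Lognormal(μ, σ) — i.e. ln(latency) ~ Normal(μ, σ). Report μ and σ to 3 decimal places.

If T ~ Lognormal(μ,σ) then ln T ~ Normal(μ,σ), so the p-quantile of ln T is μ + z_p·σ.
ln(54) = 3.989 and ln(190) = 5.247; z_{0.17} = -0.9542, z_{0.68} = 0.4677.
σ = (5.247 − 3.989)/(0.4677 − (-0.9542)) = 0.885.
μ = 3.989 − (-0.9542)·0.885 = 4.833.

μ ≈ 4.833, σ ≈ 0.885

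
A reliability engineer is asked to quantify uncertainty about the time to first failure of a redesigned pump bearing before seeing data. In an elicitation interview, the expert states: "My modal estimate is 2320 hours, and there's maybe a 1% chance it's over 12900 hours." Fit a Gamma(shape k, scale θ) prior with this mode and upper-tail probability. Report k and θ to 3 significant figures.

Gamma(k,θ) with k>1 has mode (k−1)θ, so θ = 2320/(k−1).
Need P(X < 12900) = 0.99 with θ tied to k this way. Start at k = 2, θ = 2320: P(X<12900) ≈ 0.975.
Too low — raise k to concentrate. Iterating converges to k ≈ 2.29.
Then θ = 2320/(2.29−1) ≈ 1800.

k ≈ 2.29, θ ≈ 1800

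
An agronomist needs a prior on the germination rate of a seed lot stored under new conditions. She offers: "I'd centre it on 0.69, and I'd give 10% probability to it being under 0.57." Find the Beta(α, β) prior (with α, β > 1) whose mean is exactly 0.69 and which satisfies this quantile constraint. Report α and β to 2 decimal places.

α ≈ 17.45, β ≈ 7.84

With mean 0.69 fixed, write α = 0.69s, β = 0.31s where s = α+β.
Need P(θ < 0.57) = 0.1 under Beta(0.69s, 0.31s). Normal approximation: (q−m)/√(m(1−m)/s) ≈ z_{0.1} = -1.28, so s ≈ 0.69·0.31·(-1.28)²/(0.57−0.69)² = 24.4.
At s = 24.4: P(θ<0.57) ≈ 0.104. Adjusting to match 0.1 gives s ≈ 25.29.
So α = 0.69·25.29 ≈ 17.45, β = 0.31·25.29 ≈ 7.84.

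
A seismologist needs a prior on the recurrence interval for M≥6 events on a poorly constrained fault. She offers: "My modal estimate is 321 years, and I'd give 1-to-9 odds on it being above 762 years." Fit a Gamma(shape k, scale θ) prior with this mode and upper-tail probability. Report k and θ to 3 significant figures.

Gamma(k,θ) with k>1 has mode (k−1)θ, so θ = 321/(k−1).
Need P(X < 762) = 0.9 with θ tied to k this way. Start at k = 2, θ = 321: P(X<762) ≈ 0.686.
Too low — raise k to concentrate. Iterating converges to k ≈ 3.57.
Then θ = 321/(3.57−1) ≈ 125.

k ≈ 3.57, θ ≈ 125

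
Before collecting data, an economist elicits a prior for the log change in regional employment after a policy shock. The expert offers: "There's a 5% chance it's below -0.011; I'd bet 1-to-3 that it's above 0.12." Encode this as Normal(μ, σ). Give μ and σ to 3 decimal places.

The p-quantile of Normal(μ,σ) is μ + z_p·σ, with z_{0.05} = -1.645 and z_{0.75} = 0.6745.
Eliminate σ: μ = (z₂·x₁ − z₁·x₂)/(z₂ − z₁) = (0.6745·-0.011 − (-1.645)·0.12)/2.319 = 0.082.
Then σ = (x₂ − x₁)/(z₂ − z₁) = (0.12 − -0.011)/2.319 = 0.056.

μ = 0.082, σ = 0.056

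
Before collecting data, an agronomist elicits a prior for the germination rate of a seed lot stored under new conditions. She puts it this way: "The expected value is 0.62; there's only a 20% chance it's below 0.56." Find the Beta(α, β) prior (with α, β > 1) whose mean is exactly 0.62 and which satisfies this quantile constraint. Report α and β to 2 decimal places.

α ≈ 28.31, β ≈ 17.35

With mean 0.62 fixed, write α = 0.62s, β = 0.38s where s = α+β.
Need P(θ < 0.56) = 0.2 under Beta(0.62s, 0.38s). Normal approximation: (q−m)/√(m(1−m)/s) ≈ z_{0.2} = -0.842, so s ≈ 0.62·0.38·(-0.842)²/(0.56−0.62)² = 46.4.
At s = 46.4: P(θ<0.56) ≈ 0.198. Adjusting to match 0.2 gives s ≈ 45.65.
So α = 0.62·45.65 ≈ 28.31, β = 0.38·45.65 ≈ 17.35.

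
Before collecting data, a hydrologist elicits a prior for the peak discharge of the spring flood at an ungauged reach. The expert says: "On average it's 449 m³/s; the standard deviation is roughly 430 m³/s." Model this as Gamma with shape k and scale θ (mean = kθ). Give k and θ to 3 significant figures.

For Gamma(k, scale θ): mean = kθ, variance = kθ², so CV = 1/√k.
CV = SD/mean = 430/449 = 0.9577, hence k = 1/CV² = 1.09.
Then θ = mean/k = 449/1.09 = 412.

k ≈ 1.09, θ ≈ 412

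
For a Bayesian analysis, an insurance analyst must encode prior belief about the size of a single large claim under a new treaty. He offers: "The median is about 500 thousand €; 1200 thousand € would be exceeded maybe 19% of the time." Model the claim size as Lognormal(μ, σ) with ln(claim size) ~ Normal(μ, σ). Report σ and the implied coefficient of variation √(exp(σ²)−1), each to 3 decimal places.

If T ~ Lognormal(μ,σ) then ln T ~ Normal(μ,σ), so the p-quantile of ln T is μ + z_p·σ.
ln(500) = 6.215 and ln(1200) = 7.09; z_{0.5} = 0, z_{0.81} = 0.8779.
σ = (7.09 − 6.215)/(0.8779 − (0)) = 0.997.
μ = 6.215 − (0)·0.997 = 6.215.
CV = √(exp(σ²)−1) = √(exp(0.9945)−1) = 1.305.

σ ≈ 0.997, CV ≈ 1.305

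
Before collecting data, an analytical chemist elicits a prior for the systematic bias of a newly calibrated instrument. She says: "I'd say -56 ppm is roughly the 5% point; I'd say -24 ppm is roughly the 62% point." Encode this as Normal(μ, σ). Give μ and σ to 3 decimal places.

μ = -29.012, σ = 16.407

For Normal(μ,σ), the p-quantile is μ + z_p·σ. Here z_{0.05} = -1.645, z_{0.62} = 0.3055.
So -56 = μ − 1.645σ and -24 = μ + 0.3055σ.
Subtracting: σ = (-24 − -56)/(0.3055 − (-1.645)) = 16.407.
Then μ = -56 − (-1.645)·16.407 = -29.012.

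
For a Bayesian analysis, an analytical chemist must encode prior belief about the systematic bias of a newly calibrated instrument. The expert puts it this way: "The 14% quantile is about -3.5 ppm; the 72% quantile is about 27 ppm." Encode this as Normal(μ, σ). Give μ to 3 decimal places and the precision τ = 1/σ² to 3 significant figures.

μ = 16.312, τ = 0.00297

For Normal(μ,σ), the p-quantile is μ + z_p·σ. Here z_{0.14} = -1.08, z_{0.72} = 0.5828.
So -3.5 = μ − 1.08σ and 27 = μ + 0.5828σ.
Subtracting: σ = (27 − -3.5)/(0.5828 − (-1.08)) = 18.339.
Then μ = -3.5 − (-1.08)·18.339 = 16.312.
Precision τ = 1/σ² = 1/18.34² = 0.00297.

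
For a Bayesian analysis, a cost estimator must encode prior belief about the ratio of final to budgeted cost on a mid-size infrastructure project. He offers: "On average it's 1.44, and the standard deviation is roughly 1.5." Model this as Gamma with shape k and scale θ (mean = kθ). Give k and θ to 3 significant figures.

For Gamma(k, scale θ): mean = kθ, variance = kθ², so CV = 1/√k.
CV = SD/mean = 1.5/1.44 = 1.042, hence k = 1/CV² = 0.922.
Then θ = mean/k = 1.44/0.922 = 1.56.

k ≈ 0.922, θ ≈ 1.56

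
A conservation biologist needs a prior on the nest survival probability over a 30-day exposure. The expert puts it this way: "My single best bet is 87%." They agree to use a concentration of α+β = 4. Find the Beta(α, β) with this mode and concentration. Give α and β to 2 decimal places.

α = 2.74, β = 1.26

For α,β > 1 the Beta mode is (α−1)/(α+β−2). With α+β = 4, the mode is (α−1)/2.
Set (α−1)/2 = 0.87 → α = 1 + 0.87·2 = 2.74.
β = 4 − α = 1.26.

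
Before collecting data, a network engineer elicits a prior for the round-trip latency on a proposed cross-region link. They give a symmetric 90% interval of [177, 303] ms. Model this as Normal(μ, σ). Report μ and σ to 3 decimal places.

A symmetric 90% interval runs μ ± z·σ with z = 1.645.
Half-width = 63, so σ = 63/1.645 = 38.301.
μ is the interval midpoint, 240.000.

μ = 240.000, σ = 38.301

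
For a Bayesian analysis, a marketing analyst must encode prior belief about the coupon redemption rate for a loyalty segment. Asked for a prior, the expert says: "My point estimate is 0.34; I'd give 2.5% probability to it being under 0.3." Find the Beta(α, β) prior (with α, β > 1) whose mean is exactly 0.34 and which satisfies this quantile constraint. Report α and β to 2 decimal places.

With mean 0.34 fixed, write α = 0.34s, β = 0.66s where s = α+β.
Need P(θ < 0.3) = 0.025 under Beta(0.34s, 0.66s). Normal approximation: (q−m)/√(m(1−m)/s) ≈ z_{0.025} = -1.96, so s ≈ 0.34·0.66·(-1.96)²/(0.3−0.34)² = 538.8.
At s = 538.8: P(θ<0.3) ≈ 0.023. Adjusting to match 0.025 gives s ≈ 521.95.
So α = 0.34·521.95 ≈ 177.46, β = 0.66·521.95 ≈ 344.49.

α ≈ 177.46, β ≈ 344.49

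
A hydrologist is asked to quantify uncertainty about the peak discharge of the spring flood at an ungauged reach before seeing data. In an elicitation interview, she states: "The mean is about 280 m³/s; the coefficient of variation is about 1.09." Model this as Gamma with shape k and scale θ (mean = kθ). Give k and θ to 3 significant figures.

k ≈ 0.842, θ ≈ 333

For Gamma(k, scale θ): mean = kθ, variance = kθ², so CV = 1/√k.
CV = 1.09, hence k = 1/CV² = 0.842.
Then θ = mean/k = 280/0.842 = 333.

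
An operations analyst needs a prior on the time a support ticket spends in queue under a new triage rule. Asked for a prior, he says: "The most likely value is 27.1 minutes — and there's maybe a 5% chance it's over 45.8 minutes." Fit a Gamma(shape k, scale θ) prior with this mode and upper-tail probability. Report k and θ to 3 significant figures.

k ≈ 11.1, θ ≈ 2.67

Gamma(k,θ) with k>1 has mode (k−1)θ, so θ = 27.1/(k−1).
Need P(X < 45.8) = 0.95 with θ tied to k this way. Start at k = 2, θ = 27.1: P(X<45.8) ≈ 0.504.
Too low — raise k to concentrate. Iterating converges to k ≈ 11.1.
Then θ = 27.1/(11.1−1) ≈ 2.67.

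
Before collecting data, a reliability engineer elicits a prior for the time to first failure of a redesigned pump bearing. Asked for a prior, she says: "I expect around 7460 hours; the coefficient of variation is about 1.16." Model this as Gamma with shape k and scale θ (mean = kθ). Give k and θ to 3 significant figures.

For Gamma(k, scale θ): mean = kθ, variance = kθ², so CV = 1/√k.
CV = 1.16, hence k = 1/CV² = 0.743.
Then θ = mean/k = 7460/0.743 = 10000.

k ≈ 0.743, θ ≈ 10000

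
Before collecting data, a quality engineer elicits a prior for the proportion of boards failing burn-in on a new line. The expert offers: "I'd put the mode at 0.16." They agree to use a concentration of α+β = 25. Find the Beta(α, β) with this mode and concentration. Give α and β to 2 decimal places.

α = 4.68, β = 20.32

For α,β > 1 the Beta mode is (α−1)/(α+β−2). With α+β = 25, the mode is (α−1)/23.
Set (α−1)/23 = 0.16 → α = 1 + 0.16·23 = 4.68.
β = 25 − α = 20.32.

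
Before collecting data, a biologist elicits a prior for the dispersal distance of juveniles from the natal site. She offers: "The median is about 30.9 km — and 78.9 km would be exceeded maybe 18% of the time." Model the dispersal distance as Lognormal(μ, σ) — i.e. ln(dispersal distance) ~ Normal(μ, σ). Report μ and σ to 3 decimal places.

μ ≈ 3.431, σ ≈ 1.024

If T ~ Lognormal(μ,σ) then ln T ~ Normal(μ,σ), so the p-quantile of ln T is μ + z_p·σ.
ln(30.9) = 3.431 and ln(78.9) = 4.368; z_{0.5} = 0, z_{0.82} = 0.9154.
σ = (4.368 − 3.431)/(0.9154 − (0)) = 1.024.
μ = 3.431 − (0)·1.024 = 3.431.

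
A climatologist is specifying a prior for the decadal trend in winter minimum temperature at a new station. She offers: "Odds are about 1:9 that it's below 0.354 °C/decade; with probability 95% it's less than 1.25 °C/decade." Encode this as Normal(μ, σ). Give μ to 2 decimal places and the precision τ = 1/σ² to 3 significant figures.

The p-quantile of Normal(μ,σ) is μ + z_p·σ, with z_{0.1} = -1.282 and z_{0.95} = 1.645.
Eliminate σ: μ = (z₂·x₁ − z₁·x₂)/(z₂ − z₁) = (1.645·0.354 − (-1.282)·1.25)/2.926 = 0.75.
Then σ = (x₂ − x₁)/(z₂ − z₁) = (1.25 − 0.354)/2.926 = 0.31.
Precision τ = 1/σ² = 1/0.3062² = 10.7.

μ = 0.75, τ = 10.7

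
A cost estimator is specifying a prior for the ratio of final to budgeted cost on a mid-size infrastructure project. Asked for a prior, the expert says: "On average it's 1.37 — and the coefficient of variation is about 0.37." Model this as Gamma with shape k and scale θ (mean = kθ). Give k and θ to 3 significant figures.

For Gamma(k, scale θ): mean = kθ, variance = kθ², so CV = 1/√k.
CV = 0.37, hence k = 1/CV² = 7.3.
Then θ = mean/k = 1.37/7.3 = 0.188.

k ≈ 7.3, θ ≈ 0.188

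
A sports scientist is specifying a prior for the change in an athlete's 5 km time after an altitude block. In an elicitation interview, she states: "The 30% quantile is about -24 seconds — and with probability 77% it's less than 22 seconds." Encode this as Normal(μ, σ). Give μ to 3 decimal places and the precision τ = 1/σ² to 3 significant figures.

For Normal(μ,σ), the p-quantile is μ + z_p·σ. Here z_{0.3} = -0.5244, z_{0.77} = 0.7388.
So -24 = μ − 0.5244σ and 22 = μ + 0.7388σ.
Subtracting: σ = (22 − -24)/(0.7388 − (-0.5244)) = 36.414.
Then μ = -24 − (-0.5244)·36.414 = -4.904.
Precision τ = 1/σ² = 1/36.41² = 0.000754.

μ = -4.904, τ = 0.000754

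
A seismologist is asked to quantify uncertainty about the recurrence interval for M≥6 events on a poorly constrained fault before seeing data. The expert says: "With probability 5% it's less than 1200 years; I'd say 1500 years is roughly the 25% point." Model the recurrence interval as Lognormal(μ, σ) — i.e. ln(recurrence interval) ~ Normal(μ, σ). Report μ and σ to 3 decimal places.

μ ≈ 7.468, σ ≈ 0.230

If T ~ Lognormal(μ,σ) then ln T ~ Normal(μ,σ), so the p-quantile of ln T is μ + z_p·σ.
ln(1200) = 7.09 and ln(1500) = 7.313; z_{0.05} = -1.645, z_{0.25} = -0.6745.
σ = (7.313 − 7.09)/(-0.6745 − (-1.645)) = 0.230.
μ = 7.09 − (-1.645)·0.230 = 7.468.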